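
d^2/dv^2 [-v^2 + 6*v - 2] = -2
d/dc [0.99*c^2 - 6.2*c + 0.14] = 1.98*c - 6.2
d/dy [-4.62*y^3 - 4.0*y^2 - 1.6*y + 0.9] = -13.86*y^2 - 8.0*y - 1.6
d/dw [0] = 0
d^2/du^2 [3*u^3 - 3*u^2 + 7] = 18*u - 6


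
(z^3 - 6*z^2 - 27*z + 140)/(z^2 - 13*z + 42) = (z^2 + z - 20)/(z - 6)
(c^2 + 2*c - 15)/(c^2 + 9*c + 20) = (c - 3)/(c + 4)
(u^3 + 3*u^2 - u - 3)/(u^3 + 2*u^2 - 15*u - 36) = (u^2 - 1)/(u^2 - u - 12)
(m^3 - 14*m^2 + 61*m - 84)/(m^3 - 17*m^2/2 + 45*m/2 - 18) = 2*(m - 7)/(2*m - 3)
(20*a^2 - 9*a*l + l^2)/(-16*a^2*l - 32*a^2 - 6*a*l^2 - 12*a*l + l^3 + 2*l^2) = (-20*a^2 + 9*a*l - l^2)/(16*a^2*l + 32*a^2 + 6*a*l^2 + 12*a*l - l^3 - 2*l^2)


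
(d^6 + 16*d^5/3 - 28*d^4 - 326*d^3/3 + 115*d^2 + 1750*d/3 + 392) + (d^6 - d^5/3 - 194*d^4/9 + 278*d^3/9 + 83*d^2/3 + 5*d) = 2*d^6 + 5*d^5 - 446*d^4/9 - 700*d^3/9 + 428*d^2/3 + 1765*d/3 + 392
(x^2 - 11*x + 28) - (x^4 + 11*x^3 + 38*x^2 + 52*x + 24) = -x^4 - 11*x^3 - 37*x^2 - 63*x + 4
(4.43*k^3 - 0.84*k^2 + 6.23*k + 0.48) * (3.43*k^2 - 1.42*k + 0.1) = 15.1949*k^5 - 9.1718*k^4 + 23.0047*k^3 - 7.2842*k^2 - 0.0585999999999999*k + 0.048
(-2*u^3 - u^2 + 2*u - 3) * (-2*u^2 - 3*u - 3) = 4*u^5 + 8*u^4 + 5*u^3 + 3*u^2 + 3*u + 9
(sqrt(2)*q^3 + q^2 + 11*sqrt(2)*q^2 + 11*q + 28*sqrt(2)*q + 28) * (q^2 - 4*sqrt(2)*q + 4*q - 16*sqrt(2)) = sqrt(2)*q^5 - 7*q^4 + 15*sqrt(2)*q^4 - 105*q^3 + 68*sqrt(2)*q^3 - 504*q^2 + 52*sqrt(2)*q^2 - 784*q - 288*sqrt(2)*q - 448*sqrt(2)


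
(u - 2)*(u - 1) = u^2 - 3*u + 2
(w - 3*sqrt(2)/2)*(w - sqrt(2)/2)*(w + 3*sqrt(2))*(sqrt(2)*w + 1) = sqrt(2)*w^4 + 3*w^3 - 19*sqrt(2)*w^2/2 - 3*w/2 + 9*sqrt(2)/2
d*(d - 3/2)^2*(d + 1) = d^4 - 2*d^3 - 3*d^2/4 + 9*d/4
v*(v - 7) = v^2 - 7*v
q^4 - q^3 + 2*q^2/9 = q^2*(q - 2/3)*(q - 1/3)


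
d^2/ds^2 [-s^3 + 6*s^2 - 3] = 12 - 6*s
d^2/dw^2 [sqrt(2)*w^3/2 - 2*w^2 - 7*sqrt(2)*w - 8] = 3*sqrt(2)*w - 4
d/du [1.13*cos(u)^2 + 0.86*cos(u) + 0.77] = -(2.26*cos(u) + 0.86)*sin(u)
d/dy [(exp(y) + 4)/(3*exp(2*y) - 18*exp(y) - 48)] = (-2*(exp(y) - 3)*(exp(y) + 4) + exp(2*y) - 6*exp(y) - 16)*exp(y)/(3*(-exp(2*y) + 6*exp(y) + 16)^2)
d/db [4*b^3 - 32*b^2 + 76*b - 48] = 12*b^2 - 64*b + 76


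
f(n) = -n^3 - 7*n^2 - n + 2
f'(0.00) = -1.00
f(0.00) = 2.00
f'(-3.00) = 14.00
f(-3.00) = -31.00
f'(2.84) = -64.96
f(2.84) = -80.21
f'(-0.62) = 6.53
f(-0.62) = 0.17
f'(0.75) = -13.19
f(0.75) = -3.11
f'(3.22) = -77.19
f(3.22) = -107.19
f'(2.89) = -66.52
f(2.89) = -83.49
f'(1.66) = -32.51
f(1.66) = -23.52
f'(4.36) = -119.07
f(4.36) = -218.31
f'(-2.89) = 14.40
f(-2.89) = -29.44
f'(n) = -3*n^2 - 14*n - 1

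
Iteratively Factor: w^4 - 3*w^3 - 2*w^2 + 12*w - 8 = (w - 1)*(w^3 - 2*w^2 - 4*w + 8) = (w - 1)*(w + 2)*(w^2 - 4*w + 4) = (w - 2)*(w - 1)*(w + 2)*(w - 2)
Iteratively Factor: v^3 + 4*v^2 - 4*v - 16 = (v + 2)*(v^2 + 2*v - 8) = (v - 2)*(v + 2)*(v + 4)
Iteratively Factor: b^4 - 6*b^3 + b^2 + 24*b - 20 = (b + 2)*(b^3 - 8*b^2 + 17*b - 10) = (b - 2)*(b + 2)*(b^2 - 6*b + 5) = (b - 5)*(b - 2)*(b + 2)*(b - 1)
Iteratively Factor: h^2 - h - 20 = (h - 5)*(h + 4)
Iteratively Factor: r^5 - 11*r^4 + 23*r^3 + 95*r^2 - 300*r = (r - 5)*(r^4 - 6*r^3 - 7*r^2 + 60*r) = (r - 5)*(r - 4)*(r^3 - 2*r^2 - 15*r) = (r - 5)*(r - 4)*(r + 3)*(r^2 - 5*r) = (r - 5)^2*(r - 4)*(r + 3)*(r)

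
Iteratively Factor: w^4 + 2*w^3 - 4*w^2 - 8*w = (w)*(w^3 + 2*w^2 - 4*w - 8) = w*(w - 2)*(w^2 + 4*w + 4) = w*(w - 2)*(w + 2)*(w + 2)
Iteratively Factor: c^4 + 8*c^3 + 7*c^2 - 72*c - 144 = (c + 4)*(c^3 + 4*c^2 - 9*c - 36) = (c - 3)*(c + 4)*(c^2 + 7*c + 12) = (c - 3)*(c + 3)*(c + 4)*(c + 4)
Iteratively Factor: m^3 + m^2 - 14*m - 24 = (m + 2)*(m^2 - m - 12) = (m - 4)*(m + 2)*(m + 3)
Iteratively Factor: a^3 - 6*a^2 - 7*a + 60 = (a - 5)*(a^2 - a - 12) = (a - 5)*(a - 4)*(a + 3)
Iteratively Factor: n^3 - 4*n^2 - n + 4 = (n - 1)*(n^2 - 3*n - 4) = (n - 4)*(n - 1)*(n + 1)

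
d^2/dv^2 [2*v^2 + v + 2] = 4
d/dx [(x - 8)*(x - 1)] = 2*x - 9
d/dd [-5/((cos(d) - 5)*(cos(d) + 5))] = -5*sin(2*d)/((cos(d) - 5)^2*(cos(d) + 5)^2)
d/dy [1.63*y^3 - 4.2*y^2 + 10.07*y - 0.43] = 4.89*y^2 - 8.4*y + 10.07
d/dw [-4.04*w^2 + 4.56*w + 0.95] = 4.56 - 8.08*w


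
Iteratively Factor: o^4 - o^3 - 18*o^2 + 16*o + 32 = (o + 4)*(o^3 - 5*o^2 + 2*o + 8) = (o - 2)*(o + 4)*(o^2 - 3*o - 4) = (o - 2)*(o + 1)*(o + 4)*(o - 4)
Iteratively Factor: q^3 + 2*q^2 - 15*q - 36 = (q - 4)*(q^2 + 6*q + 9) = (q - 4)*(q + 3)*(q + 3)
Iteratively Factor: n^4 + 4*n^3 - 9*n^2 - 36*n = (n + 4)*(n^3 - 9*n) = (n + 3)*(n + 4)*(n^2 - 3*n) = (n - 3)*(n + 3)*(n + 4)*(n)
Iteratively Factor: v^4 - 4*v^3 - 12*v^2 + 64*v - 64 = (v + 4)*(v^3 - 8*v^2 + 20*v - 16) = (v - 2)*(v + 4)*(v^2 - 6*v + 8) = (v - 4)*(v - 2)*(v + 4)*(v - 2)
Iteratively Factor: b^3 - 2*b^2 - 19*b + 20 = (b + 4)*(b^2 - 6*b + 5) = (b - 5)*(b + 4)*(b - 1)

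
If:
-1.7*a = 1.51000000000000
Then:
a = -0.89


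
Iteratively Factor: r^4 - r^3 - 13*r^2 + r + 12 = (r - 4)*(r^3 + 3*r^2 - r - 3) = (r - 4)*(r - 1)*(r^2 + 4*r + 3) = (r - 4)*(r - 1)*(r + 3)*(r + 1)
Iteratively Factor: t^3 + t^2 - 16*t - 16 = (t - 4)*(t^2 + 5*t + 4) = (t - 4)*(t + 4)*(t + 1)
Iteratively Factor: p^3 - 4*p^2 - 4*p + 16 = (p - 4)*(p^2 - 4) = (p - 4)*(p - 2)*(p + 2)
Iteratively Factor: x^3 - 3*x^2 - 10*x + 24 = (x + 3)*(x^2 - 6*x + 8) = (x - 2)*(x + 3)*(x - 4)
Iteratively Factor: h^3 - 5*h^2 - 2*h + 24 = (h - 3)*(h^2 - 2*h - 8) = (h - 4)*(h - 3)*(h + 2)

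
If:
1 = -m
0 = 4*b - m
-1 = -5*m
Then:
No Solution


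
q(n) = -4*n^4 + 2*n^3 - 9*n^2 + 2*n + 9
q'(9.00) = -11338.00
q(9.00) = -25488.00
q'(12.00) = -26998.00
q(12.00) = -80751.00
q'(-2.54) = 348.62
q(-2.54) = -253.41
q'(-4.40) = 1560.30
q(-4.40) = -1843.65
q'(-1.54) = 102.39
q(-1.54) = -45.23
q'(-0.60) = 18.42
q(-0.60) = 3.61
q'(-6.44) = 4640.20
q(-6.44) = -7791.56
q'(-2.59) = 366.85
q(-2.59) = -271.30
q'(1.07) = -29.99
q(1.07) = -1.96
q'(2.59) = -282.36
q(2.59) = -191.44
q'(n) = -16*n^3 + 6*n^2 - 18*n + 2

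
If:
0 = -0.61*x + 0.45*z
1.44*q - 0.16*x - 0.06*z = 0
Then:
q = 0.123633879781421*z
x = 0.737704918032787*z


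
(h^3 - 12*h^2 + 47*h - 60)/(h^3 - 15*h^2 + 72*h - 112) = (h^2 - 8*h + 15)/(h^2 - 11*h + 28)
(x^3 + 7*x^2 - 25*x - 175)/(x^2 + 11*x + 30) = (x^2 + 2*x - 35)/(x + 6)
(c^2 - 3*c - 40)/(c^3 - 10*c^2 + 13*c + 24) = (c + 5)/(c^2 - 2*c - 3)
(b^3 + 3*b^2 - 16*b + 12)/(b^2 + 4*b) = (b^3 + 3*b^2 - 16*b + 12)/(b*(b + 4))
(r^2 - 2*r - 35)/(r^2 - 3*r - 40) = (r - 7)/(r - 8)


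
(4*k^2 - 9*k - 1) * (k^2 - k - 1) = 4*k^4 - 13*k^3 + 4*k^2 + 10*k + 1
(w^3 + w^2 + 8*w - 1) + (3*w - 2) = w^3 + w^2 + 11*w - 3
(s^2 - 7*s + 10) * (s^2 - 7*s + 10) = s^4 - 14*s^3 + 69*s^2 - 140*s + 100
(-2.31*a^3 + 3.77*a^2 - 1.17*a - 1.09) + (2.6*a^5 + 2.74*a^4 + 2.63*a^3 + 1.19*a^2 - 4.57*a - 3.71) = 2.6*a^5 + 2.74*a^4 + 0.32*a^3 + 4.96*a^2 - 5.74*a - 4.8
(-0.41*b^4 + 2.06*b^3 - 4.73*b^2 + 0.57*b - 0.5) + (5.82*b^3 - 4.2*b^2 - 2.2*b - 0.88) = -0.41*b^4 + 7.88*b^3 - 8.93*b^2 - 1.63*b - 1.38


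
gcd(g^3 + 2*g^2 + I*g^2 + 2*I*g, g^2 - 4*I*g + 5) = g + I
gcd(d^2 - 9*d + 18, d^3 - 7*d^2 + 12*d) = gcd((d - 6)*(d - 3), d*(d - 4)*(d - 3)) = d - 3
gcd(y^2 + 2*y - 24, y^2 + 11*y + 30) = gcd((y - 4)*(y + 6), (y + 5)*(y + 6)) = y + 6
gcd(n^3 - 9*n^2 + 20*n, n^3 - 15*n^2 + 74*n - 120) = n^2 - 9*n + 20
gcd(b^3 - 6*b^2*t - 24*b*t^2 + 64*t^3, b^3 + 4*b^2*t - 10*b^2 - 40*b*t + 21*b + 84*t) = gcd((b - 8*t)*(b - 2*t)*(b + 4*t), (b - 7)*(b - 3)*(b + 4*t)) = b + 4*t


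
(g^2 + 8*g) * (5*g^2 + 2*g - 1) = 5*g^4 + 42*g^3 + 15*g^2 - 8*g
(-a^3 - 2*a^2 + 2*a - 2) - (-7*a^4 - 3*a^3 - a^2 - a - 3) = 7*a^4 + 2*a^3 - a^2 + 3*a + 1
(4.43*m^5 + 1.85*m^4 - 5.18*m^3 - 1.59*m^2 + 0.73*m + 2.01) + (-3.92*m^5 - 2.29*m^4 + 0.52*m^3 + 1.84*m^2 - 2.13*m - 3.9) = 0.51*m^5 - 0.44*m^4 - 4.66*m^3 + 0.25*m^2 - 1.4*m - 1.89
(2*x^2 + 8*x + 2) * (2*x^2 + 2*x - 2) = 4*x^4 + 20*x^3 + 16*x^2 - 12*x - 4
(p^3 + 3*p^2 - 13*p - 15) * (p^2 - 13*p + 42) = p^5 - 10*p^4 - 10*p^3 + 280*p^2 - 351*p - 630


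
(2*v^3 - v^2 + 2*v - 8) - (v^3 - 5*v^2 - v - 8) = v^3 + 4*v^2 + 3*v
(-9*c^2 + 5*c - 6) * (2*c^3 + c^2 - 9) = -18*c^5 + c^4 - 7*c^3 + 75*c^2 - 45*c + 54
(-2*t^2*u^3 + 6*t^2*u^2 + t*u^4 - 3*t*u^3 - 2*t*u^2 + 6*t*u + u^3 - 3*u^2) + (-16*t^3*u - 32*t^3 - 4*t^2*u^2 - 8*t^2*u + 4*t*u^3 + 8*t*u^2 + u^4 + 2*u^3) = -16*t^3*u - 32*t^3 - 2*t^2*u^3 + 2*t^2*u^2 - 8*t^2*u + t*u^4 + t*u^3 + 6*t*u^2 + 6*t*u + u^4 + 3*u^3 - 3*u^2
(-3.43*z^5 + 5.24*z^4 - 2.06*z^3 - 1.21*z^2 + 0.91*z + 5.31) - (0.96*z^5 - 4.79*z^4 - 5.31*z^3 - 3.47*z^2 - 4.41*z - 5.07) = -4.39*z^5 + 10.03*z^4 + 3.25*z^3 + 2.26*z^2 + 5.32*z + 10.38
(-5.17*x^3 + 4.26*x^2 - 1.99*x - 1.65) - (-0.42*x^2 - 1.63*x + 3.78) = -5.17*x^3 + 4.68*x^2 - 0.36*x - 5.43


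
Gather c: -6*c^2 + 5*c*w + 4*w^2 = -6*c^2 + 5*c*w + 4*w^2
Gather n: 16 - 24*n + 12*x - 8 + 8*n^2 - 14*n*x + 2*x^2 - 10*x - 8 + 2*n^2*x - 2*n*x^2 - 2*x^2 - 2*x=n^2*(2*x + 8) + n*(-2*x^2 - 14*x - 24)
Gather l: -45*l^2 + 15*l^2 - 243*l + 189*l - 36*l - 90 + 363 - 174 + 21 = -30*l^2 - 90*l + 120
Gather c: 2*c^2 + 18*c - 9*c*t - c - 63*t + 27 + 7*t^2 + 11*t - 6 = 2*c^2 + c*(17 - 9*t) + 7*t^2 - 52*t + 21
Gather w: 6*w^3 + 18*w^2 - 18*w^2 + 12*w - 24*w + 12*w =6*w^3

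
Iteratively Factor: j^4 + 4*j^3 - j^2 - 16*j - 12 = (j + 3)*(j^3 + j^2 - 4*j - 4) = (j + 2)*(j + 3)*(j^2 - j - 2) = (j - 2)*(j + 2)*(j + 3)*(j + 1)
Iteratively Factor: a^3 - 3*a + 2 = (a - 1)*(a^2 + a - 2) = (a - 1)^2*(a + 2)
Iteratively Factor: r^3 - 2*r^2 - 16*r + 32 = (r - 4)*(r^2 + 2*r - 8) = (r - 4)*(r - 2)*(r + 4)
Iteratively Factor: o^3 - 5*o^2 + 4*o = (o - 4)*(o^2 - o) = o*(o - 4)*(o - 1)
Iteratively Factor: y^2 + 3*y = (y)*(y + 3)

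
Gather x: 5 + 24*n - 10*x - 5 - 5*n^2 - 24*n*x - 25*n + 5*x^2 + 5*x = -5*n^2 - n + 5*x^2 + x*(-24*n - 5)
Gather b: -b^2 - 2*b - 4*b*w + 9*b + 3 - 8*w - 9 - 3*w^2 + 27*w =-b^2 + b*(7 - 4*w) - 3*w^2 + 19*w - 6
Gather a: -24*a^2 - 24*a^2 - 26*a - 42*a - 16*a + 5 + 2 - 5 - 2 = -48*a^2 - 84*a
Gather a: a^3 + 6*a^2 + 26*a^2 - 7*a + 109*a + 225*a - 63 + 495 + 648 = a^3 + 32*a^2 + 327*a + 1080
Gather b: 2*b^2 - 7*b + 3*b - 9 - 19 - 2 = 2*b^2 - 4*b - 30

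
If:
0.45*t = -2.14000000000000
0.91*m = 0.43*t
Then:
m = -2.25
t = -4.76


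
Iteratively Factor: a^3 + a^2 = (a + 1)*(a^2) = a*(a + 1)*(a)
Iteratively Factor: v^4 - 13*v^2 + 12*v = (v + 4)*(v^3 - 4*v^2 + 3*v) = (v - 1)*(v + 4)*(v^2 - 3*v) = v*(v - 1)*(v + 4)*(v - 3)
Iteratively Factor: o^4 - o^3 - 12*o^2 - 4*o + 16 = (o - 4)*(o^3 + 3*o^2 - 4) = (o - 4)*(o + 2)*(o^2 + o - 2) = (o - 4)*(o - 1)*(o + 2)*(o + 2)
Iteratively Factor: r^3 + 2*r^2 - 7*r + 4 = (r - 1)*(r^2 + 3*r - 4) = (r - 1)^2*(r + 4)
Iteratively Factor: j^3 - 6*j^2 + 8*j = (j)*(j^2 - 6*j + 8) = j*(j - 4)*(j - 2)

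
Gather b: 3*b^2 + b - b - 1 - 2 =3*b^2 - 3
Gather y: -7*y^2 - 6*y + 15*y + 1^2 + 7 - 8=-7*y^2 + 9*y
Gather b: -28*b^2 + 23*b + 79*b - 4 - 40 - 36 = -28*b^2 + 102*b - 80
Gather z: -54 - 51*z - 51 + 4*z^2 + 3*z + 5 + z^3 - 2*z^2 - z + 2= z^3 + 2*z^2 - 49*z - 98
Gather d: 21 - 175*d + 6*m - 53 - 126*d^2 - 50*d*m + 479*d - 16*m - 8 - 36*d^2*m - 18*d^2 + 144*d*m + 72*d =d^2*(-36*m - 144) + d*(94*m + 376) - 10*m - 40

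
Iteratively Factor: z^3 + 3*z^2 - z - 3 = (z + 1)*(z^2 + 2*z - 3) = (z + 1)*(z + 3)*(z - 1)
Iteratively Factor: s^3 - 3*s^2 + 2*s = (s)*(s^2 - 3*s + 2) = s*(s - 2)*(s - 1)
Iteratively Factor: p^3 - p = (p + 1)*(p^2 - p) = (p - 1)*(p + 1)*(p)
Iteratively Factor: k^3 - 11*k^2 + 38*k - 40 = (k - 4)*(k^2 - 7*k + 10) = (k - 4)*(k - 2)*(k - 5)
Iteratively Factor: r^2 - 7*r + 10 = (r - 5)*(r - 2)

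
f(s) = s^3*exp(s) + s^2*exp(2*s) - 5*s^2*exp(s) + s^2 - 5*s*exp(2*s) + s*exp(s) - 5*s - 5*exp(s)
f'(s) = s^3*exp(s) + 2*s^2*exp(2*s) - 2*s^2*exp(s) - 8*s*exp(2*s) - 9*s*exp(s) + 2*s - 5*exp(2*s) - 4*exp(s) - 5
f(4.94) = -6003.72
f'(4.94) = 87013.20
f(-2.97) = 19.72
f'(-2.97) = -11.93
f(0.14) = -7.28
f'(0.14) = -18.86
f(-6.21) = 68.72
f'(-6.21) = -17.95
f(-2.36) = 12.96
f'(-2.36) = -10.16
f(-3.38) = 24.81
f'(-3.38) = -12.90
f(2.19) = -643.00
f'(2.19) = -1236.46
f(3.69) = -8523.17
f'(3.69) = -12252.85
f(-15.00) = 300.00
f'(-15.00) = -35.00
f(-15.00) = 300.00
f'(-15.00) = -35.00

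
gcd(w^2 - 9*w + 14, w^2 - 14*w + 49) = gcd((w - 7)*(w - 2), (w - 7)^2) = w - 7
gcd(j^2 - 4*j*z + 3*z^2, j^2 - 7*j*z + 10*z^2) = 1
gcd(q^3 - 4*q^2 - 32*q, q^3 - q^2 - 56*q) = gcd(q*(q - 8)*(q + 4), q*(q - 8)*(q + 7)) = q^2 - 8*q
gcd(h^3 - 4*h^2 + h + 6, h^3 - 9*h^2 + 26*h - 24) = h^2 - 5*h + 6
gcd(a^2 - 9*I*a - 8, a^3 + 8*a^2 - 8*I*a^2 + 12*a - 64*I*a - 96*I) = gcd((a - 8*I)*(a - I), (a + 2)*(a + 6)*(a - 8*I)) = a - 8*I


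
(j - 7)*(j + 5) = j^2 - 2*j - 35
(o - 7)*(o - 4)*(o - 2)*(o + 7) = o^4 - 6*o^3 - 41*o^2 + 294*o - 392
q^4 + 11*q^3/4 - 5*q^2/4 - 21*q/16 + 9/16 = (q - 1/2)^2*(q + 3/4)*(q + 3)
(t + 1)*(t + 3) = t^2 + 4*t + 3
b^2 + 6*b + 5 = (b + 1)*(b + 5)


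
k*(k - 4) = k^2 - 4*k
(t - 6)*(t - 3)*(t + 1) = t^3 - 8*t^2 + 9*t + 18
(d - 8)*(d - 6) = d^2 - 14*d + 48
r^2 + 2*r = r*(r + 2)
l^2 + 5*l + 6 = (l + 2)*(l + 3)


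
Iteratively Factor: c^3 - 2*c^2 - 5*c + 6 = (c - 3)*(c^2 + c - 2) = (c - 3)*(c + 2)*(c - 1)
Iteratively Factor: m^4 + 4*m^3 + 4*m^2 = (m + 2)*(m^3 + 2*m^2) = m*(m + 2)*(m^2 + 2*m) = m^2*(m + 2)*(m + 2)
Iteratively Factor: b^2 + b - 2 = (b - 1)*(b + 2)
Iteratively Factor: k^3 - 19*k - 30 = (k - 5)*(k^2 + 5*k + 6) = (k - 5)*(k + 3)*(k + 2)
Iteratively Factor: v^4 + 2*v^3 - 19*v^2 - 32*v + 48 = (v + 3)*(v^3 - v^2 - 16*v + 16) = (v - 1)*(v + 3)*(v^2 - 16) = (v - 4)*(v - 1)*(v + 3)*(v + 4)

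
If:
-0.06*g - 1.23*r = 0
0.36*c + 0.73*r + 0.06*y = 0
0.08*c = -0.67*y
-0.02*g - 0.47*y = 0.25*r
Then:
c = 0.00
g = 0.00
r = 0.00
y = 0.00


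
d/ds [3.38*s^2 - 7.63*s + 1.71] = 6.76*s - 7.63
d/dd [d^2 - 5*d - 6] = 2*d - 5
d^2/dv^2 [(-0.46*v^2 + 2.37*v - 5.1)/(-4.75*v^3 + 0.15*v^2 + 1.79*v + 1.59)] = (20.7575*v^6 - 320.83875*v^5 + 1414.42365*v^4 - 50.15742*v^3 - 474.93936*v^2 + 242.71407*v + 46.065486)/(107.171875*v^9 - 10.153125*v^8 - 120.84*v^7 - 99.97425*v^6 + 52.33485*v^5 + 79.56468*v^4 + 27.728596*v^3 - 16.421202*v^2 - 13.575897*v - 4.019679)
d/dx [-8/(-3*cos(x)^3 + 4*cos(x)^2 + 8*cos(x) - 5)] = 8*(9*cos(x)^2 - 8*cos(x) - 8)*sin(x)/(3*cos(x)^3 - 4*cos(x)^2 - 8*cos(x) + 5)^2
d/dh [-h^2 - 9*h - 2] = -2*h - 9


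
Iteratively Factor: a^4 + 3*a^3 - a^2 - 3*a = (a + 1)*(a^3 + 2*a^2 - 3*a) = (a + 1)*(a + 3)*(a^2 - a) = (a - 1)*(a + 1)*(a + 3)*(a)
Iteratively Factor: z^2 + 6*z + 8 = (z + 2)*(z + 4)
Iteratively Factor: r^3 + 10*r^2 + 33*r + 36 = (r + 4)*(r^2 + 6*r + 9) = (r + 3)*(r + 4)*(r + 3)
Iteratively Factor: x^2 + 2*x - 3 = (x + 3)*(x - 1)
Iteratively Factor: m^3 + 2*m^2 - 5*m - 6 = (m + 3)*(m^2 - m - 2) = (m - 2)*(m + 3)*(m + 1)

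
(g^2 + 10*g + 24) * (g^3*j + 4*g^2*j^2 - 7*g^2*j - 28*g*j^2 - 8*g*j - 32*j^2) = g^5*j + 4*g^4*j^2 + 3*g^4*j + 12*g^3*j^2 - 54*g^3*j - 216*g^2*j^2 - 248*g^2*j - 992*g*j^2 - 192*g*j - 768*j^2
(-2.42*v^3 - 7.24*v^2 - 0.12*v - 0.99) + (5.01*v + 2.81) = -2.42*v^3 - 7.24*v^2 + 4.89*v + 1.82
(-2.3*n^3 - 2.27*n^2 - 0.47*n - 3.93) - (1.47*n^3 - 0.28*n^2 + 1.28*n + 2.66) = -3.77*n^3 - 1.99*n^2 - 1.75*n - 6.59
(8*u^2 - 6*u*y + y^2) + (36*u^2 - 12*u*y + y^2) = 44*u^2 - 18*u*y + 2*y^2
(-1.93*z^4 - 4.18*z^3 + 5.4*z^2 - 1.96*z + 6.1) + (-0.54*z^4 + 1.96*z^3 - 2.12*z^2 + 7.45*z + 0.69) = -2.47*z^4 - 2.22*z^3 + 3.28*z^2 + 5.49*z + 6.79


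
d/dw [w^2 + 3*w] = 2*w + 3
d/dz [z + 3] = 1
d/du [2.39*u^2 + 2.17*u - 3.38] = 4.78*u + 2.17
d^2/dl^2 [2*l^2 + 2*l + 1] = 4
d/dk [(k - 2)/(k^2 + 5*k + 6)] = (k^2 + 5*k - (k - 2)*(2*k + 5) + 6)/(k^2 + 5*k + 6)^2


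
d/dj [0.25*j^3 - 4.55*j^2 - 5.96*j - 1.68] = 0.75*j^2 - 9.1*j - 5.96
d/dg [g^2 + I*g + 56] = 2*g + I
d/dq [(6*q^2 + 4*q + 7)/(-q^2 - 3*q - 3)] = (-14*q^2 - 22*q + 9)/(q^4 + 6*q^3 + 15*q^2 + 18*q + 9)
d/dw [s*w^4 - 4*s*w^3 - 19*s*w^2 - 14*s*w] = 2*s*(2*w^3 - 6*w^2 - 19*w - 7)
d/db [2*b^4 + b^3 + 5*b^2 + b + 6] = 8*b^3 + 3*b^2 + 10*b + 1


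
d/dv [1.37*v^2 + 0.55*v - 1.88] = 2.74*v + 0.55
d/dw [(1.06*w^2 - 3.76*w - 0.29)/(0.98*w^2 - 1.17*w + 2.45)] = (2.4446*w^2 + 5.7624*w - 9.5513)/(0.9604*w^4 - 2.2932*w^3 + 6.1709*w^2 - 5.733*w + 6.0025)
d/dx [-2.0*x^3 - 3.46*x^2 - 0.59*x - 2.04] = -6.0*x^2 - 6.92*x - 0.59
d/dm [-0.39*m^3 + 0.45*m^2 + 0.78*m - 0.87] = -1.17*m^2 + 0.9*m + 0.78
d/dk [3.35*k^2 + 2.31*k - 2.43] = 6.7*k + 2.31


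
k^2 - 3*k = k*(k - 3)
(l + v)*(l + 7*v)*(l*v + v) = l^3*v + 8*l^2*v^2 + l^2*v + 7*l*v^3 + 8*l*v^2 + 7*v^3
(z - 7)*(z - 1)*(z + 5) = z^3 - 3*z^2 - 33*z + 35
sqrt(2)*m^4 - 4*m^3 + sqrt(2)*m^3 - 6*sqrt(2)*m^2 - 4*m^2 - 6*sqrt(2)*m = m*(m - 3*sqrt(2))*(m + sqrt(2))*(sqrt(2)*m + sqrt(2))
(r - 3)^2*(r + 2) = r^3 - 4*r^2 - 3*r + 18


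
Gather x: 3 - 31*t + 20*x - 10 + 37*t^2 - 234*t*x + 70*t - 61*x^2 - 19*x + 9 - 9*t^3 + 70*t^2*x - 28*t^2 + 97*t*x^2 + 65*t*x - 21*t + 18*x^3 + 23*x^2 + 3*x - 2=-9*t^3 + 9*t^2 + 18*t + 18*x^3 + x^2*(97*t - 38) + x*(70*t^2 - 169*t + 4)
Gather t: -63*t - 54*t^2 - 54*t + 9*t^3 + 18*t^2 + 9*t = 9*t^3 - 36*t^2 - 108*t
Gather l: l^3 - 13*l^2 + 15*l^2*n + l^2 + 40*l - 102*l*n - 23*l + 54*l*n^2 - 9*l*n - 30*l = l^3 + l^2*(15*n - 12) + l*(54*n^2 - 111*n - 13)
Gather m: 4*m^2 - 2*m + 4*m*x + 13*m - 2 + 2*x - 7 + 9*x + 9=4*m^2 + m*(4*x + 11) + 11*x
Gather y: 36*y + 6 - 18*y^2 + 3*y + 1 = -18*y^2 + 39*y + 7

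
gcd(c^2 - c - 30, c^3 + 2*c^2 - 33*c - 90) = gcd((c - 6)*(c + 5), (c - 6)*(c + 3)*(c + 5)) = c^2 - c - 30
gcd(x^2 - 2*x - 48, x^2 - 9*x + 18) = 1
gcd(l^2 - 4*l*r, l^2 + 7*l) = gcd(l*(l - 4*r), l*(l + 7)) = l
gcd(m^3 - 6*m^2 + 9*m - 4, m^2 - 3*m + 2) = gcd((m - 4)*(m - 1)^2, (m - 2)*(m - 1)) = m - 1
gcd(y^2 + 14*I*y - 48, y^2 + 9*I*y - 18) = y + 6*I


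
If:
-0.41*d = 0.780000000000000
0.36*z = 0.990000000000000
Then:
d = -1.90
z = 2.75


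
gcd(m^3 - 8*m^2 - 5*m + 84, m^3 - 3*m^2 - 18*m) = m + 3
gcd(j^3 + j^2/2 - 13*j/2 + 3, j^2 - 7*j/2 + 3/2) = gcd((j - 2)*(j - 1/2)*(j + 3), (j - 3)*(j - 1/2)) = j - 1/2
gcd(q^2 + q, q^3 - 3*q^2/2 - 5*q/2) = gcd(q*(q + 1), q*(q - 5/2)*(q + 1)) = q^2 + q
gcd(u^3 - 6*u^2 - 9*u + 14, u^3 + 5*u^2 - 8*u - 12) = 1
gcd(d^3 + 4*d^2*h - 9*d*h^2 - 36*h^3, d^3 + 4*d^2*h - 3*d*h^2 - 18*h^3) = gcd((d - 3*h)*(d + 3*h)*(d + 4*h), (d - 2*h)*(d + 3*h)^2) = d + 3*h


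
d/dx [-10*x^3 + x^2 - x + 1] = -30*x^2 + 2*x - 1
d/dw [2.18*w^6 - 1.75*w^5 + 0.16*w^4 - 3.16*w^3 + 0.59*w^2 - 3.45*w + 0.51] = 13.08*w^5 - 8.75*w^4 + 0.64*w^3 - 9.48*w^2 + 1.18*w - 3.45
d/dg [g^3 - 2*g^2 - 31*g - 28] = 3*g^2 - 4*g - 31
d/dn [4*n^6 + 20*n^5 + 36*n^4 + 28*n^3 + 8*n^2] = 4*n*(6*n^4 + 25*n^3 + 36*n^2 + 21*n + 4)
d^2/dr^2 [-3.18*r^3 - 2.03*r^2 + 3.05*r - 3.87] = -19.08*r - 4.06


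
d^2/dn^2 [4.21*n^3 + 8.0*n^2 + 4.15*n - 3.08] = 25.26*n + 16.0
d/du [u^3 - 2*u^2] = u*(3*u - 4)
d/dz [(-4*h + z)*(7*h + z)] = 3*h + 2*z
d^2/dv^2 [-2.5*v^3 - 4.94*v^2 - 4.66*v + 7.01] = -15.0*v - 9.88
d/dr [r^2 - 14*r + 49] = 2*r - 14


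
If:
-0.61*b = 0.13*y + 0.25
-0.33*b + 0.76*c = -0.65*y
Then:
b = -0.213114754098361*y - 0.409836065573771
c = -0.947799827437446*y - 0.177955133735979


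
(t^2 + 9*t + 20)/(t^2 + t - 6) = (t^2 + 9*t + 20)/(t^2 + t - 6)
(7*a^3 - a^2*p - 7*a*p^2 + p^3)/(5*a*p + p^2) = (7*a^3 - a^2*p - 7*a*p^2 + p^3)/(p*(5*a + p))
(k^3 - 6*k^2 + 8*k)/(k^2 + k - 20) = k*(k - 2)/(k + 5)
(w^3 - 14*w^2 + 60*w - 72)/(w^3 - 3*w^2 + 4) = (w^2 - 12*w + 36)/(w^2 - w - 2)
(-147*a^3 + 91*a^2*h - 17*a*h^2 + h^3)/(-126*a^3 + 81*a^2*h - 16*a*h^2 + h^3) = (7*a - h)/(6*a - h)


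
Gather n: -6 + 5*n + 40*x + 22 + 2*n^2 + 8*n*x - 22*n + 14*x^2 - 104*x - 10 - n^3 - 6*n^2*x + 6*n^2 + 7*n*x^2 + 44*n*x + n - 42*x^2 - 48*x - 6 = -n^3 + n^2*(8 - 6*x) + n*(7*x^2 + 52*x - 16) - 28*x^2 - 112*x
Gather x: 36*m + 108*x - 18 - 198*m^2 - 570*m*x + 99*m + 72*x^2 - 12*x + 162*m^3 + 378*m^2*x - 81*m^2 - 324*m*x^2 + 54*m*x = 162*m^3 - 279*m^2 + 135*m + x^2*(72 - 324*m) + x*(378*m^2 - 516*m + 96) - 18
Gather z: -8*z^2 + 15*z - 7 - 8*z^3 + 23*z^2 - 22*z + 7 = -8*z^3 + 15*z^2 - 7*z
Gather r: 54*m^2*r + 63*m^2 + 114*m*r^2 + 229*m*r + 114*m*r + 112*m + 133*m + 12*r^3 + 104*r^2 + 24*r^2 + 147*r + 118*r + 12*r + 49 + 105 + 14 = 63*m^2 + 245*m + 12*r^3 + r^2*(114*m + 128) + r*(54*m^2 + 343*m + 277) + 168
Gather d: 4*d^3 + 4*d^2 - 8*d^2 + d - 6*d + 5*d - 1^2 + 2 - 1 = 4*d^3 - 4*d^2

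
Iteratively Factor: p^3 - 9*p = (p - 3)*(p^2 + 3*p) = (p - 3)*(p + 3)*(p)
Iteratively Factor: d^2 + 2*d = (d)*(d + 2)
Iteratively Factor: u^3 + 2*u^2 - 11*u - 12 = (u - 3)*(u^2 + 5*u + 4) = (u - 3)*(u + 1)*(u + 4)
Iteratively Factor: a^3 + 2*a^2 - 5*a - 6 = (a - 2)*(a^2 + 4*a + 3) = (a - 2)*(a + 1)*(a + 3)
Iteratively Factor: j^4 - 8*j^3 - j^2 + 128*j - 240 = (j - 3)*(j^3 - 5*j^2 - 16*j + 80) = (j - 3)*(j + 4)*(j^2 - 9*j + 20) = (j - 5)*(j - 3)*(j + 4)*(j - 4)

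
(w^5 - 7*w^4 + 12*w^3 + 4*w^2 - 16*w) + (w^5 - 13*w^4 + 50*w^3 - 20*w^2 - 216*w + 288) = 2*w^5 - 20*w^4 + 62*w^3 - 16*w^2 - 232*w + 288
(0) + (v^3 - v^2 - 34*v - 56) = v^3 - v^2 - 34*v - 56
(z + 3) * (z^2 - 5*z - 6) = z^3 - 2*z^2 - 21*z - 18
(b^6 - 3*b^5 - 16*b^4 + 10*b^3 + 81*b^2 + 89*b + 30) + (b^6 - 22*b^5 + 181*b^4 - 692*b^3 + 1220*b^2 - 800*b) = 2*b^6 - 25*b^5 + 165*b^4 - 682*b^3 + 1301*b^2 - 711*b + 30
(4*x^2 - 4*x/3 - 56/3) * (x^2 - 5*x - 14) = 4*x^4 - 64*x^3/3 - 68*x^2 + 112*x + 784/3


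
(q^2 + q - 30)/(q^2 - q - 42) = (q - 5)/(q - 7)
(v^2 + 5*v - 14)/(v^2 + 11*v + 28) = (v - 2)/(v + 4)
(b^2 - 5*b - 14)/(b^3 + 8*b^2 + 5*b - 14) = (b - 7)/(b^2 + 6*b - 7)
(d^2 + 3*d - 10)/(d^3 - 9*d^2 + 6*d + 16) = (d + 5)/(d^2 - 7*d - 8)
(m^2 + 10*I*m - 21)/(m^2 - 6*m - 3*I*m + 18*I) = (m^2 + 10*I*m - 21)/(m^2 - 6*m - 3*I*m + 18*I)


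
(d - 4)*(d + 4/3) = d^2 - 8*d/3 - 16/3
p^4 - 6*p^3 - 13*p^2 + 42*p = p*(p - 7)*(p - 2)*(p + 3)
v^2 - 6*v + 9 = (v - 3)^2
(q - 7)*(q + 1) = q^2 - 6*q - 7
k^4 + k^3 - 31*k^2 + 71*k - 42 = (k - 3)*(k - 2)*(k - 1)*(k + 7)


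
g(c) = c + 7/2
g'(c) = 1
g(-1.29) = 2.21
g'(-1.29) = 1.00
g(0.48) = 3.98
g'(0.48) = 1.00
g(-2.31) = 1.19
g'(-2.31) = 1.00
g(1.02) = 4.52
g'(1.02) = 1.00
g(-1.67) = 1.83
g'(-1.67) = 1.00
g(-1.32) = 2.18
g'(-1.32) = 1.00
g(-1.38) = 2.12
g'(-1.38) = 1.00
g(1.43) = 4.93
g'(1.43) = 1.00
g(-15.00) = -11.50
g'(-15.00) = 1.00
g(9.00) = 12.50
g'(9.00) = 1.00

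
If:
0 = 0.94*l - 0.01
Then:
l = 0.01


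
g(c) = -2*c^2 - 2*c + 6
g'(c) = -4*c - 2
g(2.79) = -15.15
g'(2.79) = -13.16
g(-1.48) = 4.58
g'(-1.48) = 3.92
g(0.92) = 2.47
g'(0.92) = -5.68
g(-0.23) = 6.35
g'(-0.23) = -1.08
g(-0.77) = 6.35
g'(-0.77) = 1.08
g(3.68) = -28.44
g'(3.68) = -16.72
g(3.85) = -31.34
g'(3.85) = -17.40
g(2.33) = -9.52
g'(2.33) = -11.32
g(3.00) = -18.00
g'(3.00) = -14.00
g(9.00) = -174.00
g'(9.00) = -38.00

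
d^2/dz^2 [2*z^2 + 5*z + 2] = 4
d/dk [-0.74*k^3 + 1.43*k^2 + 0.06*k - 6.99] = -2.22*k^2 + 2.86*k + 0.06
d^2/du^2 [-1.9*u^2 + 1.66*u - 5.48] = -3.80000000000000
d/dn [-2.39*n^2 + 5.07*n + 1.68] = 5.07 - 4.78*n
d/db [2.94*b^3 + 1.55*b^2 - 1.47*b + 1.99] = 8.82*b^2 + 3.1*b - 1.47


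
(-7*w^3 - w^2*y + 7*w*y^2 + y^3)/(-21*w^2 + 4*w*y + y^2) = (-w^2 + y^2)/(-3*w + y)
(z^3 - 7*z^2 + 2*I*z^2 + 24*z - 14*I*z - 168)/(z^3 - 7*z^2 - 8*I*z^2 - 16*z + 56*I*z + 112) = (z + 6*I)/(z - 4*I)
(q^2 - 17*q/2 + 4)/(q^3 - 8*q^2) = (q - 1/2)/q^2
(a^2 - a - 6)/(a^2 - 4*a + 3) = (a + 2)/(a - 1)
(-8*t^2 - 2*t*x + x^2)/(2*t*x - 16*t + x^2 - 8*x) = (-4*t + x)/(x - 8)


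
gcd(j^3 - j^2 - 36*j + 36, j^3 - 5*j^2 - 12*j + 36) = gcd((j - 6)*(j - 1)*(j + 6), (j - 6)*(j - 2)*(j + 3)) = j - 6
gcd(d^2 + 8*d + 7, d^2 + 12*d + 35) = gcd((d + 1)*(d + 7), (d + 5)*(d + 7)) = d + 7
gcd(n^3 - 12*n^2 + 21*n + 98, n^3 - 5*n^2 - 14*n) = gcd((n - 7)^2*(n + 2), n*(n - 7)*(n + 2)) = n^2 - 5*n - 14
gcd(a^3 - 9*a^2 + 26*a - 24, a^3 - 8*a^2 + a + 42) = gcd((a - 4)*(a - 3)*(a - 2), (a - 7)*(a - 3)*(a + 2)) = a - 3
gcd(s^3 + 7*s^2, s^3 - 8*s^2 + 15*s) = s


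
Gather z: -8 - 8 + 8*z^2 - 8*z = 8*z^2 - 8*z - 16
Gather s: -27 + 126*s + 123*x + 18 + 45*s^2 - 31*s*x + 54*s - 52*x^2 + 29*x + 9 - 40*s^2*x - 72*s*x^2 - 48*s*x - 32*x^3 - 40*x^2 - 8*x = s^2*(45 - 40*x) + s*(-72*x^2 - 79*x + 180) - 32*x^3 - 92*x^2 + 144*x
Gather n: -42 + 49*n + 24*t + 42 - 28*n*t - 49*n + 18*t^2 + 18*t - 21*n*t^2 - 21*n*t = n*(-21*t^2 - 49*t) + 18*t^2 + 42*t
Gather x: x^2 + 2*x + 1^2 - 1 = x^2 + 2*x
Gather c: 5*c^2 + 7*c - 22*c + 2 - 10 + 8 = 5*c^2 - 15*c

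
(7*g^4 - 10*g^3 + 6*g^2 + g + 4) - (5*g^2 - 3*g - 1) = 7*g^4 - 10*g^3 + g^2 + 4*g + 5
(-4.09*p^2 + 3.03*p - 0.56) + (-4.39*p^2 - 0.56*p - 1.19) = -8.48*p^2 + 2.47*p - 1.75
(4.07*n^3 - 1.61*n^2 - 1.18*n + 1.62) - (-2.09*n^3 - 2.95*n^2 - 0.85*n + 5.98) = 6.16*n^3 + 1.34*n^2 - 0.33*n - 4.36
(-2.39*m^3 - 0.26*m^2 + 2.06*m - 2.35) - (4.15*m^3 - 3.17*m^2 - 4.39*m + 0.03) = -6.54*m^3 + 2.91*m^2 + 6.45*m - 2.38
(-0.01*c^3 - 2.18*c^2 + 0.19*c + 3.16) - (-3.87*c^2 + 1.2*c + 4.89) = -0.01*c^3 + 1.69*c^2 - 1.01*c - 1.73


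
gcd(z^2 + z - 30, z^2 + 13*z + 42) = z + 6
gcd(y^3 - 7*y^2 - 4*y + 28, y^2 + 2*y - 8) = y - 2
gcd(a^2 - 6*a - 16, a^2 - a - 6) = a + 2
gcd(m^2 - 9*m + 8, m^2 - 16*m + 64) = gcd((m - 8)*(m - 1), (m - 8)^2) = m - 8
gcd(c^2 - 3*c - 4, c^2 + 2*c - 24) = c - 4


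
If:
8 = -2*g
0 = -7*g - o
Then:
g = -4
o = 28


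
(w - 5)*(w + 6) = w^2 + w - 30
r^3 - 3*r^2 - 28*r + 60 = (r - 6)*(r - 2)*(r + 5)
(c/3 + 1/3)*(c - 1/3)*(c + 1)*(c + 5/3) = c^4/3 + 10*c^3/9 + 28*c^2/27 + 2*c/27 - 5/27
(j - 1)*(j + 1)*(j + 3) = j^3 + 3*j^2 - j - 3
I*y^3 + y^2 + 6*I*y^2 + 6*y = y*(y + 6)*(I*y + 1)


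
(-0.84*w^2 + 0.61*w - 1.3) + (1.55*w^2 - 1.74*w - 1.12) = 0.71*w^2 - 1.13*w - 2.42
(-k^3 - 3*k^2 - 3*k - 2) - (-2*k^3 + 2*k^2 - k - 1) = k^3 - 5*k^2 - 2*k - 1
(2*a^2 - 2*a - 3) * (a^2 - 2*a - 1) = 2*a^4 - 6*a^3 - a^2 + 8*a + 3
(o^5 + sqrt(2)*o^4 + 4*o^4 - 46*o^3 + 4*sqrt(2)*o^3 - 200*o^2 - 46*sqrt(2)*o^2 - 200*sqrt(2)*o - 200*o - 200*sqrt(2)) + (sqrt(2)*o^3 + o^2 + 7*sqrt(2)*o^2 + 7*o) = o^5 + sqrt(2)*o^4 + 4*o^4 - 46*o^3 + 5*sqrt(2)*o^3 - 199*o^2 - 39*sqrt(2)*o^2 - 200*sqrt(2)*o - 193*o - 200*sqrt(2)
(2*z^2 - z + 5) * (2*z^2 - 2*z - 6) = 4*z^4 - 6*z^3 - 4*z - 30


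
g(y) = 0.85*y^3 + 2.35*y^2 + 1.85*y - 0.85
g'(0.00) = 1.85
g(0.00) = -0.85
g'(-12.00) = 312.65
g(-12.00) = -1153.45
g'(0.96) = 8.71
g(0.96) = 3.84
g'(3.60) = 51.82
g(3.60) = 75.92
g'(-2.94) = 10.07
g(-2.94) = -7.58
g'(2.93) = 37.51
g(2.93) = 46.13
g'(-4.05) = 24.64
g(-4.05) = -26.26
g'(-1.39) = 0.24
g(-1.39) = -1.16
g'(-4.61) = 34.38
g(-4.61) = -42.71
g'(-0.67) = -0.15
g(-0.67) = -1.29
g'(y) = 2.55*y^2 + 4.7*y + 1.85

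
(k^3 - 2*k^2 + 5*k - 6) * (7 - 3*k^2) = -3*k^5 + 6*k^4 - 8*k^3 + 4*k^2 + 35*k - 42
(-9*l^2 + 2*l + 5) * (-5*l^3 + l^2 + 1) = 45*l^5 - 19*l^4 - 23*l^3 - 4*l^2 + 2*l + 5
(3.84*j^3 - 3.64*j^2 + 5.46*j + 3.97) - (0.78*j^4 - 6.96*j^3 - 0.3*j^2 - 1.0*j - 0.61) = -0.78*j^4 + 10.8*j^3 - 3.34*j^2 + 6.46*j + 4.58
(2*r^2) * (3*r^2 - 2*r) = 6*r^4 - 4*r^3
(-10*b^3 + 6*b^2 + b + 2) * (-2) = 20*b^3 - 12*b^2 - 2*b - 4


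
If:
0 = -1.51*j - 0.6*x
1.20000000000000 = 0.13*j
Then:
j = 9.23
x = -23.23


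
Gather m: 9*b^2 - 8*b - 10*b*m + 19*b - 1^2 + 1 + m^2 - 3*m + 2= 9*b^2 + 11*b + m^2 + m*(-10*b - 3) + 2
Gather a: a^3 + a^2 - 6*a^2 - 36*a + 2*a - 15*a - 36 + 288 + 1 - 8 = a^3 - 5*a^2 - 49*a + 245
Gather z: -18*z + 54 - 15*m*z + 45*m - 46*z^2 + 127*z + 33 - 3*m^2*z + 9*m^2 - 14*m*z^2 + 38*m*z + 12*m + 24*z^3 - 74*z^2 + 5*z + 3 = 9*m^2 + 57*m + 24*z^3 + z^2*(-14*m - 120) + z*(-3*m^2 + 23*m + 114) + 90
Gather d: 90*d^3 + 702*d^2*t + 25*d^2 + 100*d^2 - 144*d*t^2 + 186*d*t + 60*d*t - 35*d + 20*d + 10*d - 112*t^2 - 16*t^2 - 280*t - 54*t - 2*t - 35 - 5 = 90*d^3 + d^2*(702*t + 125) + d*(-144*t^2 + 246*t - 5) - 128*t^2 - 336*t - 40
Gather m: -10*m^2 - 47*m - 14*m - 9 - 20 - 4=-10*m^2 - 61*m - 33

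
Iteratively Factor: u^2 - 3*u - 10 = (u - 5)*(u + 2)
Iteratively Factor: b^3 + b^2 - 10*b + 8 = (b + 4)*(b^2 - 3*b + 2) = (b - 1)*(b + 4)*(b - 2)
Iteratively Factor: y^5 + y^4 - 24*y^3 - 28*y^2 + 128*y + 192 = (y + 4)*(y^4 - 3*y^3 - 12*y^2 + 20*y + 48) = (y - 3)*(y + 4)*(y^3 - 12*y - 16) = (y - 3)*(y + 2)*(y + 4)*(y^2 - 2*y - 8) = (y - 4)*(y - 3)*(y + 2)*(y + 4)*(y + 2)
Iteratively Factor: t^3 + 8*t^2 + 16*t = (t + 4)*(t^2 + 4*t) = (t + 4)^2*(t)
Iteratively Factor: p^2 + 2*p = (p + 2)*(p)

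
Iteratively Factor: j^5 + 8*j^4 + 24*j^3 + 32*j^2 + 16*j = (j + 2)*(j^4 + 6*j^3 + 12*j^2 + 8*j) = (j + 2)^2*(j^3 + 4*j^2 + 4*j) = (j + 2)^3*(j^2 + 2*j) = (j + 2)^4*(j)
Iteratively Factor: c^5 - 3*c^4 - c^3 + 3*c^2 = (c - 3)*(c^4 - c^2) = (c - 3)*(c + 1)*(c^3 - c^2) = c*(c - 3)*(c + 1)*(c^2 - c) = c^2*(c - 3)*(c + 1)*(c - 1)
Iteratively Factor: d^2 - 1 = (d - 1)*(d + 1)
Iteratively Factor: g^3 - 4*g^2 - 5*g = (g + 1)*(g^2 - 5*g) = (g - 5)*(g + 1)*(g)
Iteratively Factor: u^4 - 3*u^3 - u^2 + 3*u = (u - 3)*(u^3 - u) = u*(u - 3)*(u^2 - 1) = u*(u - 3)*(u - 1)*(u + 1)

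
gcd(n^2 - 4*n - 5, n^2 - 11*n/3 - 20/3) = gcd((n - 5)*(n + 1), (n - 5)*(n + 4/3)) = n - 5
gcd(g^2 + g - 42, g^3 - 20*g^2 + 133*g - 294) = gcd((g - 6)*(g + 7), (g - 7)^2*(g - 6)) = g - 6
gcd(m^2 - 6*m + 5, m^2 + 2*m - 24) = 1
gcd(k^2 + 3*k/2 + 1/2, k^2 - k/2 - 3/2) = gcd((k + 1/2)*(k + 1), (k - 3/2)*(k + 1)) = k + 1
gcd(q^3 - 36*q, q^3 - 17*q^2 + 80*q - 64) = 1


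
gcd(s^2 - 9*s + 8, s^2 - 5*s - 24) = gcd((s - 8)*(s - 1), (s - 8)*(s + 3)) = s - 8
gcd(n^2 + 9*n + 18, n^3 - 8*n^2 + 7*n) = 1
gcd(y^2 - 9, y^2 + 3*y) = y + 3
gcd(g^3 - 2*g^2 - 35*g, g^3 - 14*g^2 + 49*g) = g^2 - 7*g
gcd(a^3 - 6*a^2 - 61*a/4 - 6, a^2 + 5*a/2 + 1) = a + 1/2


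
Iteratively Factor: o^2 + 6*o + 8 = (o + 2)*(o + 4)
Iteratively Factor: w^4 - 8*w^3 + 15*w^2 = (w - 5)*(w^3 - 3*w^2) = w*(w - 5)*(w^2 - 3*w) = w*(w - 5)*(w - 3)*(w)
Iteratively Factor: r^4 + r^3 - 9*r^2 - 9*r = (r)*(r^3 + r^2 - 9*r - 9) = r*(r + 1)*(r^2 - 9) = r*(r + 1)*(r + 3)*(r - 3)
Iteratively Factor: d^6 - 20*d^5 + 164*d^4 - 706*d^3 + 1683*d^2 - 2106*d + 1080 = (d - 4)*(d^5 - 16*d^4 + 100*d^3 - 306*d^2 + 459*d - 270) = (d - 4)*(d - 3)*(d^4 - 13*d^3 + 61*d^2 - 123*d + 90) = (d - 5)*(d - 4)*(d - 3)*(d^3 - 8*d^2 + 21*d - 18) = (d - 5)*(d - 4)*(d - 3)*(d - 2)*(d^2 - 6*d + 9) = (d - 5)*(d - 4)*(d - 3)^2*(d - 2)*(d - 3)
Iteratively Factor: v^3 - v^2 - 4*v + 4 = (v - 2)*(v^2 + v - 2) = (v - 2)*(v + 2)*(v - 1)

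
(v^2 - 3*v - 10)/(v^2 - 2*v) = (v^2 - 3*v - 10)/(v*(v - 2))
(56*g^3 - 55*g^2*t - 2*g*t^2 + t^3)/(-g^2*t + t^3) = (-56*g^2 - g*t + t^2)/(t*(g + t))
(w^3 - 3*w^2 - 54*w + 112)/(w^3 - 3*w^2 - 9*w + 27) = (w^3 - 3*w^2 - 54*w + 112)/(w^3 - 3*w^2 - 9*w + 27)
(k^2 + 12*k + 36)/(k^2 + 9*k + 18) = (k + 6)/(k + 3)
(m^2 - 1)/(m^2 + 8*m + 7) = (m - 1)/(m + 7)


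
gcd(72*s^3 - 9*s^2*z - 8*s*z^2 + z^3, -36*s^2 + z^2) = 1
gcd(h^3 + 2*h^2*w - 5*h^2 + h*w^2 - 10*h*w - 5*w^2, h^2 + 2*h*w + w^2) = h^2 + 2*h*w + w^2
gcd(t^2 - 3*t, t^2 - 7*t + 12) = t - 3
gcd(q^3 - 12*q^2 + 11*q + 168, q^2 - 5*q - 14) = q - 7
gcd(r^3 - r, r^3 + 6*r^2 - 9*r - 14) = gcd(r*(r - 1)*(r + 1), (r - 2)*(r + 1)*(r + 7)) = r + 1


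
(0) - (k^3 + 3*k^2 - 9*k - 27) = -k^3 - 3*k^2 + 9*k + 27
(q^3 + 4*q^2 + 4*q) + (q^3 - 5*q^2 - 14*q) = 2*q^3 - q^2 - 10*q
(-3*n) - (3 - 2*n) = -n - 3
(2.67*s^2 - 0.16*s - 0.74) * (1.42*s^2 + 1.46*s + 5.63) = 3.7914*s^4 + 3.671*s^3 + 13.7477*s^2 - 1.9812*s - 4.1662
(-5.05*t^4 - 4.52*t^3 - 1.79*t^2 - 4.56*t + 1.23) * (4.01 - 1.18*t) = 5.959*t^5 - 14.9169*t^4 - 16.013*t^3 - 1.7971*t^2 - 19.737*t + 4.9323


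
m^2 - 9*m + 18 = (m - 6)*(m - 3)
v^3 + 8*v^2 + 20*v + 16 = (v + 2)^2*(v + 4)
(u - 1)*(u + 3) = u^2 + 2*u - 3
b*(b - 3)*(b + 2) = b^3 - b^2 - 6*b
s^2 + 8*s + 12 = (s + 2)*(s + 6)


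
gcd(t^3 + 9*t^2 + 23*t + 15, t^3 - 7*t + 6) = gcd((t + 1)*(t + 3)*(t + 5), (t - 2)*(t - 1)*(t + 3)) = t + 3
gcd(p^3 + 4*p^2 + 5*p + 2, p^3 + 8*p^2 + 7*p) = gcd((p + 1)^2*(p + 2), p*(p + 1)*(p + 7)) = p + 1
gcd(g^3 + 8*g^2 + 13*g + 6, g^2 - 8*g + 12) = 1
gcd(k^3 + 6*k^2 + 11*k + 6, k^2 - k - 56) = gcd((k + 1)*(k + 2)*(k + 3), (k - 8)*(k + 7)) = 1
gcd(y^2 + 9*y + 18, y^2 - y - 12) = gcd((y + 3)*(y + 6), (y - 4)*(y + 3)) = y + 3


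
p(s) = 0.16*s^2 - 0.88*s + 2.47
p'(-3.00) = -1.84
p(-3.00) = 6.55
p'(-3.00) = -1.84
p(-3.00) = 6.55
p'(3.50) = 0.24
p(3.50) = 1.35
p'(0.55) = -0.70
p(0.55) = 2.03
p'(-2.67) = -1.73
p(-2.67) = 5.96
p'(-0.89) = -1.16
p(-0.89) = 3.38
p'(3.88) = 0.36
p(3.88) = 1.46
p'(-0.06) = -0.90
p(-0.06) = 2.52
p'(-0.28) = -0.97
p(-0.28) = 2.73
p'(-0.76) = -1.12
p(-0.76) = 3.23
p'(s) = 0.32*s - 0.88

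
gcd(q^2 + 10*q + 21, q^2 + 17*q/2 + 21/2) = q + 7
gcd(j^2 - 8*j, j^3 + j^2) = j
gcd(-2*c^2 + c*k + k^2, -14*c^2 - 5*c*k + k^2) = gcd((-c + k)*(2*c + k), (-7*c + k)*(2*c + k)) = 2*c + k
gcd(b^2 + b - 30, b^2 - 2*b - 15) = b - 5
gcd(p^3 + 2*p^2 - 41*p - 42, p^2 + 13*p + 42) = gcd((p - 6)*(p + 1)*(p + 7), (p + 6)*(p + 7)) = p + 7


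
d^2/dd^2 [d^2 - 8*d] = 2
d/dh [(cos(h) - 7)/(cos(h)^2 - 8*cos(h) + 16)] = (cos(h) - 10)*sin(h)/(cos(h) - 4)^3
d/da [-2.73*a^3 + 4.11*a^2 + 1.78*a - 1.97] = -8.19*a^2 + 8.22*a + 1.78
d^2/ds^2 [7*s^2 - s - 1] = 14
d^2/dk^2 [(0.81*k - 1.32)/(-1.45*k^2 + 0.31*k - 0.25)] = (-(0.81*k - 1.32)*(2.9*k - 0.31)*(5.8*k - 0.62) + (7.047*k - 4.3302)*(1.45*k^2 - 0.31*k + 0.25))/(1.45*k^2 - 0.31*k + 0.25)^3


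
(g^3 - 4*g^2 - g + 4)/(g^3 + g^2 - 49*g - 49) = (g^2 - 5*g + 4)/(g^2 - 49)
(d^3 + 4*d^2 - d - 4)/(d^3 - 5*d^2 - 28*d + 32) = (d + 1)/(d - 8)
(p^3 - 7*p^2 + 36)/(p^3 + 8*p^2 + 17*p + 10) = (p^2 - 9*p + 18)/(p^2 + 6*p + 5)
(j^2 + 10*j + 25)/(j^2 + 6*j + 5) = (j + 5)/(j + 1)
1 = 1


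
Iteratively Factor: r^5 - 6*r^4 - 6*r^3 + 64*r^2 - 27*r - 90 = (r - 3)*(r^4 - 3*r^3 - 15*r^2 + 19*r + 30) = (r - 3)*(r - 2)*(r^3 - r^2 - 17*r - 15) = (r - 3)*(r - 2)*(r + 3)*(r^2 - 4*r - 5) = (r - 3)*(r - 2)*(r + 1)*(r + 3)*(r - 5)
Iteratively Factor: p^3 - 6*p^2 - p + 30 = (p - 3)*(p^2 - 3*p - 10) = (p - 5)*(p - 3)*(p + 2)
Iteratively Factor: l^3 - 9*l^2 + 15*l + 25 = (l + 1)*(l^2 - 10*l + 25) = (l - 5)*(l + 1)*(l - 5)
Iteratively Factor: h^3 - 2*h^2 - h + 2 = (h - 2)*(h^2 - 1) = (h - 2)*(h - 1)*(h + 1)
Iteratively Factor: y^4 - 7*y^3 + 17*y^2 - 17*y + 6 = (y - 1)*(y^3 - 6*y^2 + 11*y - 6) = (y - 1)^2*(y^2 - 5*y + 6) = (y - 3)*(y - 1)^2*(y - 2)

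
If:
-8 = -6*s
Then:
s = 4/3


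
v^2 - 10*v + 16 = (v - 8)*(v - 2)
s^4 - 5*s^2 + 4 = (s - 2)*(s - 1)*(s + 1)*(s + 2)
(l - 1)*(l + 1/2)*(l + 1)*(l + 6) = l^4 + 13*l^3/2 + 2*l^2 - 13*l/2 - 3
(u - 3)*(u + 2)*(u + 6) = u^3 + 5*u^2 - 12*u - 36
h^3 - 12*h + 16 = (h - 2)^2*(h + 4)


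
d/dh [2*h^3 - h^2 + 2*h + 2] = 6*h^2 - 2*h + 2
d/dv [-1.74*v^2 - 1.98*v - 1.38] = -3.48*v - 1.98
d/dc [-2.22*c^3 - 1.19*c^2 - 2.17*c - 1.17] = -6.66*c^2 - 2.38*c - 2.17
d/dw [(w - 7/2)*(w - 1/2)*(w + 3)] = 3*w^2 - 2*w - 41/4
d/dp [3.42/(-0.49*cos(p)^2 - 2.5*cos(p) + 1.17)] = -(3.3516*cos(p) + 8.55)*sin(p)/(0.49*cos(p)^2 + 2.5*cos(p) - 1.17)^2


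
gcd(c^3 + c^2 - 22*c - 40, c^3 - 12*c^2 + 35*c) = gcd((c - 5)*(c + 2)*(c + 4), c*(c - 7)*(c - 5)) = c - 5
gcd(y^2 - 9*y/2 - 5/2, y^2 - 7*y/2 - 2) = y + 1/2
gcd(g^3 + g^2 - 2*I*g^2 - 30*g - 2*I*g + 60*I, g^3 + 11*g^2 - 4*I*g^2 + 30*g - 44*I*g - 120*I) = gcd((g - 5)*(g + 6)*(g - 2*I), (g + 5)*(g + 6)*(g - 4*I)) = g + 6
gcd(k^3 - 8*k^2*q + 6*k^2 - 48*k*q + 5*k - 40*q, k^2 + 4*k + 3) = k + 1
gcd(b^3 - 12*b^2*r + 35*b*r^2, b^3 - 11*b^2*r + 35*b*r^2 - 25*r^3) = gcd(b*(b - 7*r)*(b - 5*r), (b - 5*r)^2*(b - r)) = -b + 5*r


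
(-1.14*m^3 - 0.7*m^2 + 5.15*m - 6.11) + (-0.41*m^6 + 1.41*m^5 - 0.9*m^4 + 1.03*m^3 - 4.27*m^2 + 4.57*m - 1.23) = -0.41*m^6 + 1.41*m^5 - 0.9*m^4 - 0.11*m^3 - 4.97*m^2 + 9.72*m - 7.34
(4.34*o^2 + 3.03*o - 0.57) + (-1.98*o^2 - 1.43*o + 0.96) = 2.36*o^2 + 1.6*o + 0.39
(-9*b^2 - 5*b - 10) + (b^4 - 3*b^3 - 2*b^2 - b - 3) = b^4 - 3*b^3 - 11*b^2 - 6*b - 13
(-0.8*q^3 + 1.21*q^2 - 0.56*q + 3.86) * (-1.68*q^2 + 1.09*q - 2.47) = 1.344*q^5 - 2.9048*q^4 + 4.2357*q^3 - 10.0839*q^2 + 5.5906*q - 9.5342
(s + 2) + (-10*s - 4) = -9*s - 2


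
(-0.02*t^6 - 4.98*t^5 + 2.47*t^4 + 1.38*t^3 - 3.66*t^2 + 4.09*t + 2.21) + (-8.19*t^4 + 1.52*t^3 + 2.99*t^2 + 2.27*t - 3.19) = -0.02*t^6 - 4.98*t^5 - 5.72*t^4 + 2.9*t^3 - 0.67*t^2 + 6.36*t - 0.98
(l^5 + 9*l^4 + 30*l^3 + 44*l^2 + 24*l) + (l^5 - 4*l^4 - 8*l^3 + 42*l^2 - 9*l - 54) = 2*l^5 + 5*l^4 + 22*l^3 + 86*l^2 + 15*l - 54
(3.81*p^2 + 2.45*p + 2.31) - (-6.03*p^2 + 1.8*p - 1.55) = 9.84*p^2 + 0.65*p + 3.86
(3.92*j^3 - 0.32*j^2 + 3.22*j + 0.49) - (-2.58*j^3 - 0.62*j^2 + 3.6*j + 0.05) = 6.5*j^3 + 0.3*j^2 - 0.38*j + 0.44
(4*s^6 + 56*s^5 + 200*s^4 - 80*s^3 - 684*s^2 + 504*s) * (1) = 4*s^6 + 56*s^5 + 200*s^4 - 80*s^3 - 684*s^2 + 504*s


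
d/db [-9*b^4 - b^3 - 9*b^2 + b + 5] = -36*b^3 - 3*b^2 - 18*b + 1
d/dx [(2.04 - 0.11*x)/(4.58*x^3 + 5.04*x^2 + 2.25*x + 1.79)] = (1.0076*x^3 - 27.4752*x^2 - 20.5632*x - 4.7869)/(20.9764*x^6 + 46.1664*x^5 + 46.0116*x^4 + 39.0764*x^3 + 23.1057*x^2 + 8.055*x + 3.2041)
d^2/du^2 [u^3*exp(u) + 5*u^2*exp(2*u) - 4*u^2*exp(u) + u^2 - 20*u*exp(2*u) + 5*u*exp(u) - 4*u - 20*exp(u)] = u^3*exp(u) + 20*u^2*exp(2*u) + 2*u^2*exp(u) - 40*u*exp(2*u) - 5*u*exp(u) - 70*exp(2*u) - 18*exp(u) + 2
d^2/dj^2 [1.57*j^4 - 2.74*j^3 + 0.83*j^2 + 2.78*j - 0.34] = 18.84*j^2 - 16.44*j + 1.66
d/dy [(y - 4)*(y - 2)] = 2*y - 6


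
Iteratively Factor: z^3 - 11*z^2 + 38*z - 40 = (z - 5)*(z^2 - 6*z + 8) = (z - 5)*(z - 4)*(z - 2)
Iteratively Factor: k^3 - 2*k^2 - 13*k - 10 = (k - 5)*(k^2 + 3*k + 2) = (k - 5)*(k + 1)*(k + 2)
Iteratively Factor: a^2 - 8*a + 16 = (a - 4)*(a - 4)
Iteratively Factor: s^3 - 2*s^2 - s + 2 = (s - 2)*(s^2 - 1) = (s - 2)*(s - 1)*(s + 1)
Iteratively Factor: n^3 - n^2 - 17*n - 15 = (n + 1)*(n^2 - 2*n - 15) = (n - 5)*(n + 1)*(n + 3)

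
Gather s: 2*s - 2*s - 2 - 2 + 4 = 0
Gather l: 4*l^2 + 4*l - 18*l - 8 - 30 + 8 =4*l^2 - 14*l - 30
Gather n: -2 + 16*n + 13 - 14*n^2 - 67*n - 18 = -14*n^2 - 51*n - 7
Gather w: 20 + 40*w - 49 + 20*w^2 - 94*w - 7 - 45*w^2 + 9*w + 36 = -25*w^2 - 45*w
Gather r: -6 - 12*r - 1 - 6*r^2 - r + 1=-6*r^2 - 13*r - 6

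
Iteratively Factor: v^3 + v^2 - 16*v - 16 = (v + 1)*(v^2 - 16) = (v + 1)*(v + 4)*(v - 4)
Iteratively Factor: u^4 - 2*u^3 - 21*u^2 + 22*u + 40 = (u - 5)*(u^3 + 3*u^2 - 6*u - 8) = (u - 5)*(u + 4)*(u^2 - u - 2) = (u - 5)*(u - 2)*(u + 4)*(u + 1)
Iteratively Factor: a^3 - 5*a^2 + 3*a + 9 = (a + 1)*(a^2 - 6*a + 9) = (a - 3)*(a + 1)*(a - 3)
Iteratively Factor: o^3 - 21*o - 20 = (o + 4)*(o^2 - 4*o - 5) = (o + 1)*(o + 4)*(o - 5)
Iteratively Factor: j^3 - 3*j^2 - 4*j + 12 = (j + 2)*(j^2 - 5*j + 6) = (j - 3)*(j + 2)*(j - 2)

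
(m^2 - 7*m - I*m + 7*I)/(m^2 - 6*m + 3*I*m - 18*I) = (m^2 - m*(7 + I) + 7*I)/(m^2 + 3*m*(-2 + I) - 18*I)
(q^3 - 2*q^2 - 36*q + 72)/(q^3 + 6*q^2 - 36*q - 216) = (q - 2)/(q + 6)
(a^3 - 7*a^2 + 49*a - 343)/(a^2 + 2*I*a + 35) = (a^2 - 7*a*(1 + I) + 49*I)/(a - 5*I)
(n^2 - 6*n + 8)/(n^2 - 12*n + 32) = (n - 2)/(n - 8)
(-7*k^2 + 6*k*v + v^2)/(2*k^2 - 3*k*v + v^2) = (7*k + v)/(-2*k + v)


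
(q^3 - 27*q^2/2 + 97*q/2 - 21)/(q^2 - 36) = (2*q^2 - 15*q + 7)/(2*(q + 6))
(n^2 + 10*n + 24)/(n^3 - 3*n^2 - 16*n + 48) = (n + 6)/(n^2 - 7*n + 12)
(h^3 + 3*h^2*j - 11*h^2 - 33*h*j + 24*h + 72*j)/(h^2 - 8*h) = h + 3*j - 3 - 9*j/h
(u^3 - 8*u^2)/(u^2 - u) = u*(u - 8)/(u - 1)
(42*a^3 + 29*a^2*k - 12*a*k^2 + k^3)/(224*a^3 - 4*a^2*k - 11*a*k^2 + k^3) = (6*a^2 + 5*a*k - k^2)/(32*a^2 + 4*a*k - k^2)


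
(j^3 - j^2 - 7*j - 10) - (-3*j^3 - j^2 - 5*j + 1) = 4*j^3 - 2*j - 11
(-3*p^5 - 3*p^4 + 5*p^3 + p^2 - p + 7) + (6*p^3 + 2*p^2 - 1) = -3*p^5 - 3*p^4 + 11*p^3 + 3*p^2 - p + 6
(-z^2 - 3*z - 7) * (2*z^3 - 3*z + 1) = -2*z^5 - 6*z^4 - 11*z^3 + 8*z^2 + 18*z - 7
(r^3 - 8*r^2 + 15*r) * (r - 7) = r^4 - 15*r^3 + 71*r^2 - 105*r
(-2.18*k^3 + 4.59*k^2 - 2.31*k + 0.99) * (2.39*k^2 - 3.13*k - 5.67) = -5.2102*k^5 + 17.7935*k^4 - 7.527*k^3 - 16.4289*k^2 + 9.999*k - 5.6133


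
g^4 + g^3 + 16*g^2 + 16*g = g*(g + 1)*(g - 4*I)*(g + 4*I)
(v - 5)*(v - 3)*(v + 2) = v^3 - 6*v^2 - v + 30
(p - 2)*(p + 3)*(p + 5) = p^3 + 6*p^2 - p - 30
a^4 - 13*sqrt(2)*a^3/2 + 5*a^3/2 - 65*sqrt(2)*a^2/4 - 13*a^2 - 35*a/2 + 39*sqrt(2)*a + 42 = (a - 3/2)*(a + 4)*(a - 7*sqrt(2))*(a + sqrt(2)/2)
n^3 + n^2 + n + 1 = (n + 1)*(n - I)*(n + I)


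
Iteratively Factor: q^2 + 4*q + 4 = (q + 2)*(q + 2)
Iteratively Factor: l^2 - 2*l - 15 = (l + 3)*(l - 5)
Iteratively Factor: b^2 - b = (b - 1)*(b)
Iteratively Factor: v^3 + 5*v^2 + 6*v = (v)*(v^2 + 5*v + 6) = v*(v + 3)*(v + 2)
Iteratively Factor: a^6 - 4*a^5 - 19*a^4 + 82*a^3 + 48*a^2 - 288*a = (a + 2)*(a^5 - 6*a^4 - 7*a^3 + 96*a^2 - 144*a) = (a - 3)*(a + 2)*(a^4 - 3*a^3 - 16*a^2 + 48*a) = a*(a - 3)*(a + 2)*(a^3 - 3*a^2 - 16*a + 48) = a*(a - 4)*(a - 3)*(a + 2)*(a^2 + a - 12) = a*(a - 4)*(a - 3)*(a + 2)*(a + 4)*(a - 3)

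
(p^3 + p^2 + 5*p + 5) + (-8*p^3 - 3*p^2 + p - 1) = -7*p^3 - 2*p^2 + 6*p + 4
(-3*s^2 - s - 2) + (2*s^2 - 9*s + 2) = -s^2 - 10*s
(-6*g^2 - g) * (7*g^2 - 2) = -42*g^4 - 7*g^3 + 12*g^2 + 2*g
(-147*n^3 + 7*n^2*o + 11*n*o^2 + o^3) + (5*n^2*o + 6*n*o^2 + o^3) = -147*n^3 + 12*n^2*o + 17*n*o^2 + 2*o^3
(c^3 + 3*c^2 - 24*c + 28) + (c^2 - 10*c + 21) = c^3 + 4*c^2 - 34*c + 49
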